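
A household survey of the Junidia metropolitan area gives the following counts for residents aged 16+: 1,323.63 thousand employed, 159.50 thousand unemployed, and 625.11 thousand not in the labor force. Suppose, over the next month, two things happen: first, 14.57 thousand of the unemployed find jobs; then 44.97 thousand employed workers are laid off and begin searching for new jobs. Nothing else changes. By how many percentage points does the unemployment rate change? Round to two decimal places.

The unemployment rate changes by +2.05 percentage points.

Initially, labor force = 1,323.63 + 159.50 = 1,483.13 thousand, so u = 159.50/1,483.13 = 10.75%.
After the first change, unemployed falls and employed rises by 14.57; labor force unchanged → E = 1,338.20, U = 144.93, labor force = 1,483.13 thousand.
After the second change, employed falls and unemployed rises by 44.97; labor force unchanged → E = 1,293.23, U = 189.90, labor force = 1,483.13 thousand.
New unemployment rate = 189.90 / 1,483.13 = 12.80%.
Change = 12.80% − 10.75% = +2.05 percentage points.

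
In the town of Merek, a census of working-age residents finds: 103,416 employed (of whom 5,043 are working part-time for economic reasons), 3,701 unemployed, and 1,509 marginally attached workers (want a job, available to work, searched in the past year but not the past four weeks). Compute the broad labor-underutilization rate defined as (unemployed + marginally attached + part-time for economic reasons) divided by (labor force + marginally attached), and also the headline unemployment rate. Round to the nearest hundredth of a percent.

Labor force = 103,416 + 3,701 = 107,117.
Numerator = 3,701 + 1,509 + 5,043 = 10,253.
Denominator = 107,117 + 1,509 = 108,626.
Broad rate = 10,253 / 108,626 = 9.44%.
Headline unemployment rate = 3,701 / 107,117 = 3.46%.

Broad underutilization rate ≈ 9.44%; headline unemployment rate ≈ 3.46%.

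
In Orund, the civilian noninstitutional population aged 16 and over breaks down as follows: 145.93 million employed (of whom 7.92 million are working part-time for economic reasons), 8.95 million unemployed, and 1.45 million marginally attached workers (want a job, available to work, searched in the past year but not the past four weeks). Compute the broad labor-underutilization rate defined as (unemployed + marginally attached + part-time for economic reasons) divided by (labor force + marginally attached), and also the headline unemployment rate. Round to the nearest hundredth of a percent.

Broad underutilization rate ≈ 11.72%; headline unemployment rate ≈ 5.78%.

Labor force = 145.93 + 8.95 = 154.88 million.
Numerator = 8.95 + 1.45 + 7.92 = 18.32 million.
Denominator = 154.88 + 1.45 = 156.33 million.
Broad rate = 18.32 / 156.33 = 11.72%.
Headline unemployment rate = 8.95 / 154.88 = 5.78%.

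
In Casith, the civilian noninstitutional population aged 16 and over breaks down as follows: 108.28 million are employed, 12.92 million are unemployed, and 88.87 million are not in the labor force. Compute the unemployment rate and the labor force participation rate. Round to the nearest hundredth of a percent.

Unemployment rate ≈ 10.66%; labor force participation rate ≈ 57.70%.

Labor force = employed + unemployed = 108.28 + 12.92 = 121.20 million.
Working-age population = 121.20 + 88.87 = 210.07 million.
Unemployment rate = 12.92 / 121.20 = 10.66%.
Labor force participation rate = 121.20 / 210.07 = 57.70%.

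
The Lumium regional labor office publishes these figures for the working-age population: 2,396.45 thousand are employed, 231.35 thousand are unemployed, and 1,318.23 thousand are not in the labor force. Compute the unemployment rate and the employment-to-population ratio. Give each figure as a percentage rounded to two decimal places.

Labor force = employed + unemployed = 2,396.45 + 231.35 = 2,627.80 thousand.
Working-age population = 2,627.80 + 1,318.23 = 3,946.03 thousand.
Unemployment rate = 231.35 / 2,627.80 = 8.80%.
Employment-population ratio = 2,396.45 / 3,946.03 = 60.73%.

Unemployment rate ≈ 8.80%; employment-population ratio ≈ 60.73%.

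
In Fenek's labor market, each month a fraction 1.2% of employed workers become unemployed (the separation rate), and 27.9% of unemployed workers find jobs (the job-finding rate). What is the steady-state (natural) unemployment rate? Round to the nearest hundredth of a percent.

At steady state the flows balance: s·E = f·U, so U/(E+U) = s/(s+f).
u* = 1.2 / (1.2 + 27.9) = 1.2 / 29.10 = 4.12%.

Steady-state unemployment rate ≈ 4.12%.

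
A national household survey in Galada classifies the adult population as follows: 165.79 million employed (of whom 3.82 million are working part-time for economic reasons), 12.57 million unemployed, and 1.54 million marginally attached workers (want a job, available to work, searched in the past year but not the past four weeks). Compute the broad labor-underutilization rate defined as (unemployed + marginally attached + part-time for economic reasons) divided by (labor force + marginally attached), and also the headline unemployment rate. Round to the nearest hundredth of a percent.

Labor force = 165.79 + 12.57 = 178.36 million.
Numerator = 12.57 + 1.54 + 3.82 = 17.93 million.
Denominator = 178.36 + 1.54 = 179.90 million.
Broad rate = 17.93 / 179.90 = 9.97%.
Headline unemployment rate = 12.57 / 178.36 = 7.05%.

Broad underutilization rate ≈ 9.97%; headline unemployment rate ≈ 7.05%.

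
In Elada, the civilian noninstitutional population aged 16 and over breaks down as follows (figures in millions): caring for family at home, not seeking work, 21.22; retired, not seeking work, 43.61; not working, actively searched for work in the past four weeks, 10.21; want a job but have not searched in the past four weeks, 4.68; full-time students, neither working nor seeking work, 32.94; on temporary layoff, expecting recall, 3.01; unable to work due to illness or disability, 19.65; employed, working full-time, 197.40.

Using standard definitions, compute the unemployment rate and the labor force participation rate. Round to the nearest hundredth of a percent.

Unemployment rate ≈ 6.28%; labor force participation rate ≈ 63.30%.

Employed = 197.40 million.
Unemployed = 10.21 + 3.01 = 13.22 million (jobless and actively searching, or on temporary layoff).
Labor force = 197.40 + 13.22 = 210.62 million.
Not in labor force = 21.22 + 43.61 + 4.68 + 32.94 + 19.65 = 122.10 million (those not working and not actively searching are outside the labor force — including those who want a job but have given up searching).
Civilian working-age population = 210.62 + 122.10 = 332.72 million.
Unemployment rate = 13.22 / 210.62 = 6.28%.
Labor force participation rate = 210.62 / 332.72 = 63.30%.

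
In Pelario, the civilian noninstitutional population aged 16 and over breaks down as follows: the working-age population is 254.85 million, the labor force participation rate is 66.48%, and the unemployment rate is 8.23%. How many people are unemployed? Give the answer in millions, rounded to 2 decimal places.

Labor force = 0.6648 × 254.85 = 169.42 million.
Unemployed = 0.0823 × 169.42 ≈ 13.94 million.

About 13.94 million are unemployed.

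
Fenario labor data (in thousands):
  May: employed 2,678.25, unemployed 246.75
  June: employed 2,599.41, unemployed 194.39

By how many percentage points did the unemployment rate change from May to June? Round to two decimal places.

The unemployment rate changed by −1.48 percentage points.

May: labor force = 2,678.25 + 246.75 = 2,925.00; u = 246.75/2,925.00 = 8.44%.
June: labor force = 2,599.41 + 194.39 = 2,793.80; u = 194.39/2,793.80 = 6.96%.
Change = 6.96% − 8.44% = −1.48 pp.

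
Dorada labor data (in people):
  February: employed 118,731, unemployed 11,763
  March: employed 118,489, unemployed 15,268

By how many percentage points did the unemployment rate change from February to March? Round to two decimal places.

February: labor force = 118,731 + 11,763 = 130,494; u = 11,763/130,494 = 9.01%.
March: labor force = 118,489 + 15,268 = 133,757; u = 15,268/133,757 = 11.41%.
Change = 11.41% − 9.01% = +2.40 pp.

The unemployment rate changed by +2.40 percentage points.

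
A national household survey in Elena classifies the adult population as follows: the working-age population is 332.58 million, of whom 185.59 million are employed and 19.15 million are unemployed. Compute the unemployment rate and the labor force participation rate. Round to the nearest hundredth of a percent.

Labor force = employed + unemployed = 185.59 + 19.15 = 204.74 million.
Unemployment rate = 19.15 / 204.74 = 9.35%.
Labor force participation rate = 204.74 / 332.58 = 61.56%.

Unemployment rate ≈ 9.35%; labor force participation rate ≈ 61.56%.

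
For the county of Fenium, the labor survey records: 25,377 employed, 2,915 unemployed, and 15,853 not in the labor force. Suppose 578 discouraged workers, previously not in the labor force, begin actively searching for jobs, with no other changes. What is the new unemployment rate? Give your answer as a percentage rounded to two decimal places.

Initially, labor force = 25,377 + 2,915 = 28,292, so u = 2,915/28,292 = 10.30%.
After the change, unemployed and labor force both rise by 578 → E = 25,377, U = 3,493, labor force = 28,870.
New unemployment rate = 3,493 / 28,870 = 12.10%.

New unemployment rate ≈ 12.10%.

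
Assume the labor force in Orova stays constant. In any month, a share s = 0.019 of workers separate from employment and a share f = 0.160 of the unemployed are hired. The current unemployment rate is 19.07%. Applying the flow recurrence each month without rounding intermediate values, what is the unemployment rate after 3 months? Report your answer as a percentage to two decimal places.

With a fixed labor force, u_{t+1} = u_t + s·(1−u_t) − f·u_t = u_t·(1−s−f) + s.
Here 1−s−f = 0.821 and s = 0.019.
u_1 = 0.190700 × 0.821 + 0.019 = 0.175565.
u_2 = 0.175565 × 0.821 + 0.019 = 0.163139.
u_3 = 0.163139 × 0.821 + 0.019 = 0.152937.

Unemployment rate after three months ≈ 15.29%.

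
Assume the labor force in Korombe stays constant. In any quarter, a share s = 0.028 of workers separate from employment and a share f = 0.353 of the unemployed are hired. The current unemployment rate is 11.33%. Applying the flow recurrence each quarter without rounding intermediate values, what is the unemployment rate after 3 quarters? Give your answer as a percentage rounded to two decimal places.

With a fixed labor force, u_{t+1} = u_t + s·(1−u_t) − f·u_t = u_t·(1−s−f) + s.
Here 1−s−f = 0.619 and s = 0.028.
u_1 = 0.113300 × 0.619 + 0.028 = 0.098133.
u_2 = 0.098133 × 0.619 + 0.028 = 0.088744.
u_3 = 0.088744 × 0.619 + 0.028 = 0.082933.

Unemployment rate after three quarters ≈ 8.29%.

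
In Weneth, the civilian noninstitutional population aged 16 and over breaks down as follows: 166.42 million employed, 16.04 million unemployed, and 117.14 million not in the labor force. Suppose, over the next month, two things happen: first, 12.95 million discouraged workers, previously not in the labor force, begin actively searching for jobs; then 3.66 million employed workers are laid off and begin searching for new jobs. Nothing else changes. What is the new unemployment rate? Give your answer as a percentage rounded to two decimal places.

Initially, labor force = 166.42 + 16.04 = 182.46 million, so u = 16.04/182.46 = 8.79%.
After the first change, unemployed and labor force both rise by 12.95 → E = 166.42, U = 28.99, labor force = 195.41 million.
After the second change, employed falls and unemployed rises by 3.66; labor force unchanged → E = 162.76, U = 32.65, labor force = 195.41 million.
New unemployment rate = 32.65 / 195.41 = 16.71%.

New unemployment rate ≈ 16.71%.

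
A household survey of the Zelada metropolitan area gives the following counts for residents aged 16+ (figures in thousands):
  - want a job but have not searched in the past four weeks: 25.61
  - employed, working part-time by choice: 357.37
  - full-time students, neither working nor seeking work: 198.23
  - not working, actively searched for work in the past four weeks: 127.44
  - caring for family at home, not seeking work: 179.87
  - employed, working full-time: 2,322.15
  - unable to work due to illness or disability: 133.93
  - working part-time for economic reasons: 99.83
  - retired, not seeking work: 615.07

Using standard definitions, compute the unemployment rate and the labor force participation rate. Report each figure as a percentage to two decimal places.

Employed = 357.37 + 2,322.15 + 99.83 = 2,779.35 thousand (anyone who worked, including part-time for economic reasons, counts as employed).
Unemployed = 127.44 thousand.
Labor force = 2,779.35 + 127.44 = 2,906.79 thousand.
Not in labor force = 25.61 + 198.23 + 179.87 + 133.93 + 615.07 = 1,152.71 thousand (those not working and not actively searching are outside the labor force — including those who want a job but have given up searching).
Civilian working-age population = 2,906.79 + 1,152.71 = 4,059.50 thousand.
Unemployment rate = 127.44 / 2,906.79 = 4.38%.
Labor force participation rate = 2,906.79 / 4,059.50 = 71.60%.

Unemployment rate ≈ 4.38%; labor force participation rate ≈ 71.60%.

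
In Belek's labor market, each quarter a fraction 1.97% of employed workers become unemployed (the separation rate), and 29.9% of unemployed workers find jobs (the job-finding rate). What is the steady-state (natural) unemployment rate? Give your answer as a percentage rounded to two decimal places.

At steady state the flows balance: s·E = f·U, so U/(E+U) = s/(s+f).
u* = 1.97 / (1.97 + 29.9) = 1.97 / 31.87 = 6.18%.

Steady-state unemployment rate ≈ 6.18%.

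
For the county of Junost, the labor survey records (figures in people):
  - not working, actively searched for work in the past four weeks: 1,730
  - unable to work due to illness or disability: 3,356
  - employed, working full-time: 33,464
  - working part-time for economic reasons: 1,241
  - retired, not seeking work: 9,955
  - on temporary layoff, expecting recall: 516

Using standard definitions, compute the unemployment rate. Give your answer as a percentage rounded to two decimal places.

Employed = 33,464 + 1,241 = 34,705 (anyone who worked, including part-time for economic reasons, counts as employed).
Unemployed = 1,730 + 516 = 2,246 (jobless and actively searching, or on temporary layoff).
Labor force = 34,705 + 2,246 = 36,951.
Unemployment rate = 2,246 / 36,951 = 6.08%.

Unemployment rate ≈ 6.08%.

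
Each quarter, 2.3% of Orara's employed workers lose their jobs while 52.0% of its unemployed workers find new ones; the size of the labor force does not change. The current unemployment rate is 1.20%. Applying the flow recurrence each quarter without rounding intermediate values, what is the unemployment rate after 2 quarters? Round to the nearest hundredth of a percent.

With a fixed labor force, u_{t+1} = u_t + s·(1−u_t) − f·u_t = u_t·(1−s−f) + s.
Here 1−s−f = 0.457 and s = 0.023.
u_1 = 0.012000 × 0.457 + 0.023 = 0.028484.
u_2 = 0.028484 × 0.457 + 0.023 = 0.036017.

Unemployment rate after two quarters ≈ 3.60%.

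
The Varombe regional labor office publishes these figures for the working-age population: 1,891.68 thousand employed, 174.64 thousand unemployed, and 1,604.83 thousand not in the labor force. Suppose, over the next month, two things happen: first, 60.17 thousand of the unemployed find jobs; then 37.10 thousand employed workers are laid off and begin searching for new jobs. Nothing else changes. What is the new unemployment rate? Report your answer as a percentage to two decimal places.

New unemployment rate ≈ 7.34%.

Initially, labor force = 1,891.68 + 174.64 = 2,066.32 thousand, so u = 174.64/2,066.32 = 8.45%.
After the first change, unemployed falls and employed rises by 60.17; labor force unchanged → E = 1,951.85, U = 114.47, labor force = 2,066.32 thousand.
After the second change, employed falls and unemployed rises by 37.10; labor force unchanged → E = 1,914.75, U = 151.57, labor force = 2,066.32 thousand.
New unemployment rate = 151.57 / 2,066.32 = 7.34%.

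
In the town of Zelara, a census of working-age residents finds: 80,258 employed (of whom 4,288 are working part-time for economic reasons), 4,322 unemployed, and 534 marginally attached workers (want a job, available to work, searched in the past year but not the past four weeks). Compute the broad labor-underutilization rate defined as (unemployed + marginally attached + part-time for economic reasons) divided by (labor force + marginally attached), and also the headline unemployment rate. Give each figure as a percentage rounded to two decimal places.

Labor force = 80,258 + 4,322 = 84,580.
Numerator = 4,322 + 534 + 4,288 = 9,144.
Denominator = 84,580 + 534 = 85,114.
Broad rate = 9,144 / 85,114 = 10.74%.
Headline unemployment rate = 4,322 / 84,580 = 5.11%.

Broad underutilization rate ≈ 10.74%; headline unemployment rate ≈ 5.11%.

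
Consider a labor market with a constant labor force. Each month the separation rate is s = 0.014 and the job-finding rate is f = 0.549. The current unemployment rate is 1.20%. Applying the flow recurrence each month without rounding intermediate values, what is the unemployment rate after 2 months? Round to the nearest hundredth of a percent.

With a fixed labor force, u_{t+1} = u_t + s·(1−u_t) − f·u_t = u_t·(1−s−f) + s.
Here 1−s−f = 0.437 and s = 0.014.
u_1 = 0.012000 × 0.437 + 0.014 = 0.019244.
u_2 = 0.019244 × 0.437 + 0.014 = 0.022410.

Unemployment rate after two months ≈ 2.24%.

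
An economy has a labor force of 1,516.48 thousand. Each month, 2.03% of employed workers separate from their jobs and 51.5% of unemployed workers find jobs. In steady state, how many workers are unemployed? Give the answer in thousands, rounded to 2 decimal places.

Steady-state unemployment rate u* = s/(s+f) = 2.03/(2.03+51.5) = 0.037923.
Unemployed = u* × labor force = 0.037923 × 1,516.48 ≈ 57.51 thousand.

About 57.51 thousand are unemployed in steady state.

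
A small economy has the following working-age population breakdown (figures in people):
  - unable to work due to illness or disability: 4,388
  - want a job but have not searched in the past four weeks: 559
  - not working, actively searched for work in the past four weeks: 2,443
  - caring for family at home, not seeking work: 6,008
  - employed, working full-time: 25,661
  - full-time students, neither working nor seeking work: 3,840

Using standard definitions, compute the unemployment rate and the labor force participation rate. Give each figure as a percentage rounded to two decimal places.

Unemployment rate ≈ 8.69%; labor force participation rate ≈ 65.51%.

Employed = 25,661.
Unemployed = 2,443.
Labor force = 25,661 + 2,443 = 28,104.
Not in labor force = 4,388 + 559 + 6,008 + 3,840 = 14,795 (those not working and not actively searching are outside the labor force — including those who want a job but have given up searching).
Civilian working-age population = 28,104 + 14,795 = 42,899.
Unemployment rate = 2,443 / 28,104 = 8.69%.
Labor force participation rate = 28,104 / 42,899 = 65.51%.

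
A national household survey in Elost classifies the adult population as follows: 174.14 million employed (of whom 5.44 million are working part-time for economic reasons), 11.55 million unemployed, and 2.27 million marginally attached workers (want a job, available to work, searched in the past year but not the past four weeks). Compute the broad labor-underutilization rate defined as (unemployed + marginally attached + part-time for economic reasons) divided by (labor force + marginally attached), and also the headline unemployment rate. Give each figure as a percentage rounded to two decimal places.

Broad underutilization rate ≈ 10.25%; headline unemployment rate ≈ 6.22%.

Labor force = 174.14 + 11.55 = 185.69 million.
Numerator = 11.55 + 2.27 + 5.44 = 19.26 million.
Denominator = 185.69 + 2.27 = 187.96 million.
Broad rate = 19.26 / 187.96 = 10.25%.
Headline unemployment rate = 11.55 / 185.69 = 6.22%.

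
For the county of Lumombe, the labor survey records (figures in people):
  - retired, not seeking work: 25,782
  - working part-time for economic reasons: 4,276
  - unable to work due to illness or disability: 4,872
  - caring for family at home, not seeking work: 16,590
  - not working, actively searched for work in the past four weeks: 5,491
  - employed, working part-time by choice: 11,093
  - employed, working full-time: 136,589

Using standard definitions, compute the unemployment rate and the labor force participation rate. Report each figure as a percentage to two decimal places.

Unemployment rate ≈ 3.49%; labor force participation rate ≈ 76.92%.

Employed = 4,276 + 11,093 + 136,589 = 151,958 (anyone who worked, including part-time for economic reasons, counts as employed).
Unemployed = 5,491.
Labor force = 151,958 + 5,491 = 157,449.
Not in labor force = 25,782 + 4,872 + 16,590 = 47,244 (those not working and not actively searching are outside the labor force).
Civilian working-age population = 157,449 + 47,244 = 204,693.
Unemployment rate = 5,491 / 157,449 = 3.49%.
Labor force participation rate = 157,449 / 204,693 = 76.92%.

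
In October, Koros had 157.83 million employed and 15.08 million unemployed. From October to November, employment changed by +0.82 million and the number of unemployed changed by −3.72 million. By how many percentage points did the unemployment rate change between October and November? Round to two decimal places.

October: labor force = 157.83 + 15.08 = 172.91; u = 15.08/172.91 = 8.72%.
November: labor force = 158.65 + 11.36 = 170.01; u = 11.36/170.01 = 6.68%.
Change = 6.68% − 8.72% = −2.04 pp.

The unemployment rate changed by −2.04 percentage points.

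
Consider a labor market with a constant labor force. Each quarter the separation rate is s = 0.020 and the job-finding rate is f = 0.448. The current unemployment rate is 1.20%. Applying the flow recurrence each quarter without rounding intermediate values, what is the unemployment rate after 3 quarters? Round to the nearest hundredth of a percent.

With a fixed labor force, u_{t+1} = u_t + s·(1−u_t) − f·u_t = u_t·(1−s−f) + s.
Here 1−s−f = 0.532 and s = 0.020.
u_1 = 0.012000 × 0.532 + 0.020 = 0.026384.
u_2 = 0.026384 × 0.532 + 0.020 = 0.034036.
u_3 = 0.034036 × 0.532 + 0.020 = 0.038107.

Unemployment rate after three quarters ≈ 3.81%.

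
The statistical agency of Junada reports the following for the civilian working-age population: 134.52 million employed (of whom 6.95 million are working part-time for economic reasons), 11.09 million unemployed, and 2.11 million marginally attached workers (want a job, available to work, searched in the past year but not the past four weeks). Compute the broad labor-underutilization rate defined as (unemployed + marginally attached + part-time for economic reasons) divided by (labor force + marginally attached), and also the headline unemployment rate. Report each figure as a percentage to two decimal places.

Labor force = 134.52 + 11.09 = 145.61 million.
Numerator = 11.09 + 2.11 + 6.95 = 20.15 million.
Denominator = 145.61 + 2.11 = 147.72 million.
Broad rate = 20.15 / 147.72 = 13.64%.
Headline unemployment rate = 11.09 / 145.61 = 7.62%.

Broad underutilization rate ≈ 13.64%; headline unemployment rate ≈ 7.62%.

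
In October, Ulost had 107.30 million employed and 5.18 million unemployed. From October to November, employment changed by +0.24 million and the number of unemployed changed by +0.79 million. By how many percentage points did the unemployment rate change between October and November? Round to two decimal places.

The unemployment rate changed by +0.65 percentage points.

October: labor force = 107.30 + 5.18 = 112.48; u = 5.18/112.48 = 4.61%.
November: labor force = 107.54 + 5.97 = 113.51; u = 5.97/113.51 = 5.26%.
Change = 5.26% − 4.61% = +0.65 pp.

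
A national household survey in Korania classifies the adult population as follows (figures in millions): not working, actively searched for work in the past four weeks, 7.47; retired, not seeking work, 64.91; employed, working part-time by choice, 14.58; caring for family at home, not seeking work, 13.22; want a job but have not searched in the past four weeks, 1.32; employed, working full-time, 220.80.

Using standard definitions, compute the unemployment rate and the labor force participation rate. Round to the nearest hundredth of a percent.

Unemployment rate ≈ 3.08%; labor force participation rate ≈ 75.35%.

Employed = 14.58 + 220.80 = 235.38 million.
Unemployed = 7.47 million.
Labor force = 235.38 + 7.47 = 242.85 million.
Not in labor force = 64.91 + 13.22 + 1.32 = 79.45 million (those not working and not actively searching are outside the labor force — including those who want a job but have given up searching).
Civilian working-age population = 242.85 + 79.45 = 322.30 million.
Unemployment rate = 7.47 / 242.85 = 3.08%.
Labor force participation rate = 242.85 / 322.30 = 75.35%.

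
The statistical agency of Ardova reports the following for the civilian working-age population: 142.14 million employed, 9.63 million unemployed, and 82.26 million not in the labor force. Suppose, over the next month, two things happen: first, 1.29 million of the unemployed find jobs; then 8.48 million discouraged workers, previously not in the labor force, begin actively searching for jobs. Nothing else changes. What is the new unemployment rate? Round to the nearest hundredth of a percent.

Initially, labor force = 142.14 + 9.63 = 151.77 million, so u = 9.63/151.77 = 6.35%.
After the first change, unemployed falls and employed rises by 1.29; labor force unchanged → E = 143.43, U = 8.34, labor force = 151.77 million.
After the second change, unemployed and labor force both rise by 8.48 → E = 143.43, U = 16.82, labor force = 160.25 million.
New unemployment rate = 16.82 / 160.25 = 10.50%.

New unemployment rate ≈ 10.50%.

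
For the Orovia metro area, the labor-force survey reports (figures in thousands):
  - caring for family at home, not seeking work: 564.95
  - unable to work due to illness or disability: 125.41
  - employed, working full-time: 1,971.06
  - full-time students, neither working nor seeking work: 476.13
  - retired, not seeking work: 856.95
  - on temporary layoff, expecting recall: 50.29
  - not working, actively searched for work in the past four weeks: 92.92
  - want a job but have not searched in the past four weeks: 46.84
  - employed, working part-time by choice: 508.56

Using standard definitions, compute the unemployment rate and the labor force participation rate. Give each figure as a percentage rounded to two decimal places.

Unemployment rate ≈ 5.46%; labor force participation rate ≈ 55.89%.

Employed = 1,971.06 + 508.56 = 2,479.62 thousand.
Unemployed = 50.29 + 92.92 = 143.21 thousand (jobless and actively searching, or on temporary layoff).
Labor force = 2,479.62 + 143.21 = 2,622.83 thousand.
Not in labor force = 564.95 + 125.41 + 476.13 + 856.95 + 46.84 = 2,070.28 thousand (those not working and not actively searching are outside the labor force — including those who want a job but have given up searching).
Civilian working-age population = 2,622.83 + 2,070.28 = 4,693.11 thousand.
Unemployment rate = 143.21 / 2,622.83 = 5.46%.
Labor force participation rate = 2,622.83 / 4,693.11 = 55.89%.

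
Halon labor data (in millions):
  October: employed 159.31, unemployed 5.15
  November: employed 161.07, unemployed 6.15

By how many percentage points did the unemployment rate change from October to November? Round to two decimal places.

October: labor force = 159.31 + 5.15 = 164.46; u = 5.15/164.46 = 3.13%.
November: labor force = 161.07 + 6.15 = 167.22; u = 6.15/167.22 = 3.68%.
Change = 3.68% − 3.13% = +0.55 pp.

The unemployment rate changed by +0.55 percentage points.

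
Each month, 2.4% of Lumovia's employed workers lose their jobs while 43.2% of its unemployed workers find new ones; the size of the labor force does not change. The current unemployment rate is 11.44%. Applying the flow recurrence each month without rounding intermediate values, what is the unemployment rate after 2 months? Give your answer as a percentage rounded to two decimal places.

With a fixed labor force, u_{t+1} = u_t + s·(1−u_t) − f·u_t = u_t·(1−s−f) + s.
Here 1−s−f = 0.544 and s = 0.024.
u_1 = 0.114400 × 0.544 + 0.024 = 0.086234.
u_2 = 0.086234 × 0.544 + 0.024 = 0.070911.

Unemployment rate after two months ≈ 7.09%.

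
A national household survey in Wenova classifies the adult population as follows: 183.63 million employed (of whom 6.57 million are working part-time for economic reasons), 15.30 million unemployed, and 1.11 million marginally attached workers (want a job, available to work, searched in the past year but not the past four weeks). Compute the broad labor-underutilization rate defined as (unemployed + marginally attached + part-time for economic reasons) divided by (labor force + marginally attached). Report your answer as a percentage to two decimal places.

Labor force = 183.63 + 15.30 = 198.93 million.
Numerator = 15.30 + 1.11 + 6.57 = 22.98 million.
Denominator = 198.93 + 1.11 = 200.04 million.
Broad rate = 22.98 / 200.04 = 11.49%.

Broad underutilization rate ≈ 11.49%.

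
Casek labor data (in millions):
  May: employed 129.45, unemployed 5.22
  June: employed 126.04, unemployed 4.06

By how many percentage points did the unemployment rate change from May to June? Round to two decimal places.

May: labor force = 129.45 + 5.22 = 134.67; u = 5.22/134.67 = 3.88%.
June: labor force = 126.04 + 4.06 = 130.10; u = 4.06/130.10 = 3.12%.
Change = 3.12% − 3.88% = −0.76 pp.

The unemployment rate changed by −0.76 percentage points.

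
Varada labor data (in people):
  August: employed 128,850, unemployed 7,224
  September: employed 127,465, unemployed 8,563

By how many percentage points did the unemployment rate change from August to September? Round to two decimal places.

The unemployment rate changed by +0.99 percentage points.

August: labor force = 128,850 + 7,224 = 136,074; u = 7,224/136,074 = 5.31%.
September: labor force = 127,465 + 8,563 = 136,028; u = 8,563/136,028 = 6.30%.
Change = 6.30% − 5.31% = +0.99 pp.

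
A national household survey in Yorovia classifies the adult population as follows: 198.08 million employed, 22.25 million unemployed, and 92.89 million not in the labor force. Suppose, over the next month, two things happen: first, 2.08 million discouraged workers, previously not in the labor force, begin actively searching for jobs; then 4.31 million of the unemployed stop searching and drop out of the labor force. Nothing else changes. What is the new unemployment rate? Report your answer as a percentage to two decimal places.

New unemployment rate ≈ 9.18%.

Initially, labor force = 198.08 + 22.25 = 220.33 million, so u = 22.25/220.33 = 10.10%.
After the first change, unemployed and labor force both rise by 2.08 → E = 198.08, U = 24.33, labor force = 222.41 million.
After the second change, unemployed and labor force both fall by 4.31 → E = 198.08, U = 20.02, labor force = 218.10 million.
New unemployment rate = 20.02 / 218.10 = 9.18%.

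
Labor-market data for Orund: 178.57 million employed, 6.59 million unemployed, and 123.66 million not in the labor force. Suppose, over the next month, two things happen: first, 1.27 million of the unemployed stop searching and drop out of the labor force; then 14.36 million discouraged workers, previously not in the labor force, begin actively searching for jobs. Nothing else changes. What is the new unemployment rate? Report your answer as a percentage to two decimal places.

New unemployment rate ≈ 9.93%.

Initially, labor force = 178.57 + 6.59 = 185.16 million, so u = 6.59/185.16 = 3.56%.
After the first change, unemployed and labor force both fall by 1.27 → E = 178.57, U = 5.32, labor force = 183.89 million.
After the second change, unemployed and labor force both rise by 14.36 → E = 178.57, U = 19.68, labor force = 198.25 million.
New unemployment rate = 19.68 / 198.25 = 9.93%.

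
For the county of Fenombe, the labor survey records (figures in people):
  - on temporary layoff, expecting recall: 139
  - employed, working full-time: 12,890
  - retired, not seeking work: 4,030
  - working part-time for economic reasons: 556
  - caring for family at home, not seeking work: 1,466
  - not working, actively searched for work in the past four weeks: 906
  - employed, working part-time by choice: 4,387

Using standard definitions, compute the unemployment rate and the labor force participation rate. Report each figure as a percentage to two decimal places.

Employed = 12,890 + 556 + 4,387 = 17,833 (anyone who worked, including part-time for economic reasons, counts as employed).
Unemployed = 139 + 906 = 1,045 (jobless and actively searching, or on temporary layoff).
Labor force = 17,833 + 1,045 = 18,878.
Not in labor force = 4,030 + 1,466 = 5,496 (those not working and not actively searching are outside the labor force).
Civilian working-age population = 18,878 + 5,496 = 24,374.
Unemployment rate = 1,045 / 18,878 = 5.54%.
Labor force participation rate = 18,878 / 24,374 = 77.45%.

Unemployment rate ≈ 5.54%; labor force participation rate ≈ 77.45%.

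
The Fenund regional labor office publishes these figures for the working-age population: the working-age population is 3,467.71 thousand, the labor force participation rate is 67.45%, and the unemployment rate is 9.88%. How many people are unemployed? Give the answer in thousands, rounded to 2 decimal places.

Labor force = 0.6745 × 3,467.71 = 2,338.97 thousand.
Unemployed = 0.0988 × 2,338.97 ≈ 231.09 thousand.

About 231.09 thousand are unemployed.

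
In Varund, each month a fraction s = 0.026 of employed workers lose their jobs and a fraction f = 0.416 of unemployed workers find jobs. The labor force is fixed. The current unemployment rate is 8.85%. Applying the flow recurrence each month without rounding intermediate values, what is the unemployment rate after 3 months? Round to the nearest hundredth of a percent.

Unemployment rate after three months ≈ 6.40%.

With a fixed labor force, u_{t+1} = u_t + s·(1−u_t) − f·u_t = u_t·(1−s−f) + s.
Here 1−s−f = 0.558 and s = 0.026.
u_1 = 0.088500 × 0.558 + 0.026 = 0.075383.
u_2 = 0.075383 × 0.558 + 0.026 = 0.068064.
u_3 = 0.068064 × 0.558 + 0.026 = 0.063980.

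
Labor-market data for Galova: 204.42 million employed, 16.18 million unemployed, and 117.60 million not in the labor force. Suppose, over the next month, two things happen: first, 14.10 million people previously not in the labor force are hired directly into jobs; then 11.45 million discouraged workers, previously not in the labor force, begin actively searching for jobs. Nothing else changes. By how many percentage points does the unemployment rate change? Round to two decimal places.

Initially, labor force = 204.42 + 16.18 = 220.60 million, so u = 16.18/220.60 = 7.33%.
After the first change, employed and labor force both rise by 14.10; unemployed unchanged → E = 218.52, U = 16.18, labor force = 234.70 million.
After the second change, unemployed and labor force both rise by 11.45 → E = 218.52, U = 27.63, labor force = 246.15 million.
New unemployment rate = 27.63 / 246.15 = 11.22%.
Change = 11.22% − 7.33% = +3.89 percentage points.

The unemployment rate changes by +3.89 percentage points.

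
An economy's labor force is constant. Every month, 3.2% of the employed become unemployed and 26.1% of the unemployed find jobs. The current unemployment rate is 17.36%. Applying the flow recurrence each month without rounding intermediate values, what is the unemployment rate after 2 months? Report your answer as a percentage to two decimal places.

Unemployment rate after two months ≈ 14.14%.

With a fixed labor force, u_{t+1} = u_t + s·(1−u_t) − f·u_t = u_t·(1−s−f) + s.
Here 1−s−f = 0.707 and s = 0.032.
u_1 = 0.173600 × 0.707 + 0.032 = 0.154735.
u_2 = 0.154735 × 0.707 + 0.032 = 0.141398.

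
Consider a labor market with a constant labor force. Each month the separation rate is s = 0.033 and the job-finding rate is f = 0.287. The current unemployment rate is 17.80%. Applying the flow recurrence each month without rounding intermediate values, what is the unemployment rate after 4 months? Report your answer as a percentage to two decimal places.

With a fixed labor force, u_{t+1} = u_t + s·(1−u_t) − f·u_t = u_t·(1−s−f) + s.
Here 1−s−f = 0.680 and s = 0.033.
u_1 = 0.178000 × 0.680 + 0.033 = 0.154040.
u_2 = 0.154040 × 0.680 + 0.033 = 0.137747.
u_3 = 0.137747 × 0.680 + 0.033 = 0.126668.
u_4 = 0.126668 × 0.680 + 0.033 = 0.119134.

Unemployment rate after four months ≈ 11.91%.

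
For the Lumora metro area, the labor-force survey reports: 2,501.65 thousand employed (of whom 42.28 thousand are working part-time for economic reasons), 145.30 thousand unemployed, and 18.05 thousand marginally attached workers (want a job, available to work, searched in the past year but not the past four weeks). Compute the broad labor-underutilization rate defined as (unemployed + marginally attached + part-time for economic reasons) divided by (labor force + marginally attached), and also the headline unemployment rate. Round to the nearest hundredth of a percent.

Broad underutilization rate ≈ 7.72%; headline unemployment rate ≈ 5.49%.

Labor force = 2,501.65 + 145.30 = 2,646.95 thousand.
Numerator = 145.30 + 18.05 + 42.28 = 205.63 thousand.
Denominator = 2,646.95 + 18.05 = 2,665.00 thousand.
Broad rate = 205.63 / 2,665.00 = 7.72%.
Headline unemployment rate = 145.30 / 2,646.95 = 5.49%.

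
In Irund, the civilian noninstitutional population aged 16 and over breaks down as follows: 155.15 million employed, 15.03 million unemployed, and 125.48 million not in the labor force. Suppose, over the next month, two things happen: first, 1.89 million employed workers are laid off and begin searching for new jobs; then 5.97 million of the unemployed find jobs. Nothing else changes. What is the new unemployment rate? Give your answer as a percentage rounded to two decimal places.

New unemployment rate ≈ 6.43%.

Initially, labor force = 155.15 + 15.03 = 170.18 million, so u = 15.03/170.18 = 8.83%.
After the first change, employed falls and unemployed rises by 1.89; labor force unchanged → E = 153.26, U = 16.92, labor force = 170.18 million.
After the second change, unemployed falls and employed rises by 5.97; labor force unchanged → E = 159.23, U = 10.95, labor force = 170.18 million.
New unemployment rate = 10.95 / 170.18 = 6.43%.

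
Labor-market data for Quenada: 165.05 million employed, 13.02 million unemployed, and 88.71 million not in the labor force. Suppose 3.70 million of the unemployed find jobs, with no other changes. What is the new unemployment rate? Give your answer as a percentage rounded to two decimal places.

New unemployment rate ≈ 5.23%.

Initially, labor force = 165.05 + 13.02 = 178.07 million, so u = 13.02/178.07 = 7.31%.
After the change, unemployed falls and employed rises by 3.70; labor force unchanged → E = 168.75, U = 9.32, labor force = 178.07 million.
New unemployment rate = 9.32 / 178.07 = 5.23%.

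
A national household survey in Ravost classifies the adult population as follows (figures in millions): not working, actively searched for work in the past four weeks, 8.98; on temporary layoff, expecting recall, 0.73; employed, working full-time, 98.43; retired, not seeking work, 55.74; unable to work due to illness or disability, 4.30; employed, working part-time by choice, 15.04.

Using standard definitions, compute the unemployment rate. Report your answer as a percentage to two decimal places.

Unemployment rate ≈ 7.88%.

Employed = 98.43 + 15.04 = 113.47 million.
Unemployed = 8.98 + 0.73 = 9.71 million (jobless and actively searching, or on temporary layoff).
Labor force = 113.47 + 9.71 = 123.18 million.
Unemployment rate = 9.71 / 123.18 = 7.88%.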